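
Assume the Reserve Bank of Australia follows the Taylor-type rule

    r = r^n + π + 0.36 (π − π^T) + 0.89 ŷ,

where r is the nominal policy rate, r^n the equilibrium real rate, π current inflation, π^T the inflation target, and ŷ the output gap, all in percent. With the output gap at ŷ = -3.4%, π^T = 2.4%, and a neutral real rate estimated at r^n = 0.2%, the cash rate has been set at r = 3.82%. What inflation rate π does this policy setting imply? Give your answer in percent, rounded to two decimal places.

5.52%

Collecting π: r = r^n + (1 + 0.36) π − 0.36 π^T + 0.89 ŷ
1.36 π = 3.82 − 0.2 + 0.36 × 2.4 − 0.89 × (-3.4) = 7.51
π = 7.51 / 1.36 = 5.52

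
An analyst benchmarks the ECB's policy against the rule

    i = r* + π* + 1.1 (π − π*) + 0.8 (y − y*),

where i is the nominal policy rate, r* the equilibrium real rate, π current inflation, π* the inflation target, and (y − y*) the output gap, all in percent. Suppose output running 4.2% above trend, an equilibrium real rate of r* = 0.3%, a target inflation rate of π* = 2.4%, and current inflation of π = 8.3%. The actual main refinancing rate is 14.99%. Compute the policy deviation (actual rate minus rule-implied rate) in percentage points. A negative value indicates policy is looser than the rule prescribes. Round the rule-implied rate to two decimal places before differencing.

Output 4.2% above potential → (y − y*) = 4.2.
i = 0.3 + 2.4 + 1.1 × (8.3 − 2.4) + 0.8 × 4.2
   = 0.3 + 2.4 + 6.49 + 3.36 = 12.55
Deviation = 14.99 − 12.55 = 2.44 pp.

2.44 pp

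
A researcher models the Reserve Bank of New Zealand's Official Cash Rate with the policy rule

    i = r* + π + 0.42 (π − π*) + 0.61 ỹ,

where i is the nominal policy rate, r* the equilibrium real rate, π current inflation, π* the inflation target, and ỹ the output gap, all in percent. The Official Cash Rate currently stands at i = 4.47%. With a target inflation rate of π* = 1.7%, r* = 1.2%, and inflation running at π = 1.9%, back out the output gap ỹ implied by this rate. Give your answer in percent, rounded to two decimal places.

0.61 ỹ = 4.47 − 1.2 − 1.9 − 0.42 × (1.9 − 1.7) = 1.286
ỹ = 1.286 / 0.61 = 2.11

2.11%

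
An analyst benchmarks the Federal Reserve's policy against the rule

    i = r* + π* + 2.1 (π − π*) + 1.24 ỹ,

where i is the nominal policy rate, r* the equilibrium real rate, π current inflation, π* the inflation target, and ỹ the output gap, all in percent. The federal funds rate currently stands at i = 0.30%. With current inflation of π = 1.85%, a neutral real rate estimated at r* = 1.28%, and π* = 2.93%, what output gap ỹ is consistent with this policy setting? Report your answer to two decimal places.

1.24 ỹ = 0.30 − 1.28 − 2.93 − 2.1 × (1.85 − 2.93) = -1.642
ỹ = -1.642 / 1.24 = -1.32

-1.32%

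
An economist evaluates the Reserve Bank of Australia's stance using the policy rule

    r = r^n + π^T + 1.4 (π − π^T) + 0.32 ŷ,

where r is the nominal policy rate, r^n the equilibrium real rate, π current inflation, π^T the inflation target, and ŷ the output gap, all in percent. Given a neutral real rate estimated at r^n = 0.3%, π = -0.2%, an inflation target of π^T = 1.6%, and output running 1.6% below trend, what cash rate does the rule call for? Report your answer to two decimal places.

Output 1.6% below potential → ŷ = -1.6.
r = 0.3 + 1.6 + 1.4 × (-0.2 − 1.6) + 0.32 × (-1.6)
   = 0.3 + 1.6 − 2.52 − 0.512 = -1.13

-1.13%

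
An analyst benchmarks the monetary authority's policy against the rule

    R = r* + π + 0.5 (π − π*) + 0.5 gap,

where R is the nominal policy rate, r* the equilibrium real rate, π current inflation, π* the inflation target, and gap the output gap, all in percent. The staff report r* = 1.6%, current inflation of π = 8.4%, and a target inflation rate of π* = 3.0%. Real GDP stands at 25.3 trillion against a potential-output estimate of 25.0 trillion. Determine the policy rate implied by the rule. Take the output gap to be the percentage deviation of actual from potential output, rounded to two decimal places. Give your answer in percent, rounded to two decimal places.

Output gap = 100 × (25.3 − 25.0) / 25.0 = 1.20%.
R = 1.60 + 8.40 + 0.5 × (8.40 − 3.00) + 0.5 × 1.20
   = 1.60 + 8.4 + 2.7 + 0.6 = 13.30

13.30%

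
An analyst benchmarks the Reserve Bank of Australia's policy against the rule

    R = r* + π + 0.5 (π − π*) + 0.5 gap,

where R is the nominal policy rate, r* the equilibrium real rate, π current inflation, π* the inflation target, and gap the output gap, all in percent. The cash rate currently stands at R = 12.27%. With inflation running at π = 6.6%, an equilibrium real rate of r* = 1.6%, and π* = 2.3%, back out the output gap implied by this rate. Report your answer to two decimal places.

3.84%

0.5 gap = 12.27 − 1.6 − 6.6 − 0.5 × (6.6 − 2.3) = 1.92
gap = 1.92 / 0.5 = 3.84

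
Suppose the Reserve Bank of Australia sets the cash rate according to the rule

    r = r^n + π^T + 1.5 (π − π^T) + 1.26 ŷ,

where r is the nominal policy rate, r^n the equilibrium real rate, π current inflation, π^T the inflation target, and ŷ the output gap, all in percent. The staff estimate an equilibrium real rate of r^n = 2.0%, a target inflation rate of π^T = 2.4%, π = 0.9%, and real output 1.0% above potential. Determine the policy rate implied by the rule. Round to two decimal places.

Output 1.0% above potential → ŷ = 1.0.
r = 2.0 + 2.4 + 1.5 × (0.9 − 2.4) + 1.26 × 1.0
   = 2.0 + 2.4 − 2.25 + 1.26 = 3.41

3.41%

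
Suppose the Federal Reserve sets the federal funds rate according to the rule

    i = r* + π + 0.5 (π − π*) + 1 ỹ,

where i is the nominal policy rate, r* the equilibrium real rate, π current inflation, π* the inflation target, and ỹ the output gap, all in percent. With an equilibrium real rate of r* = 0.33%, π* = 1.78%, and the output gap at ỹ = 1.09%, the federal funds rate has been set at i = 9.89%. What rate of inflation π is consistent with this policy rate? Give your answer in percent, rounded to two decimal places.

Collecting π: i = r* + (1 + 0.5) π − 0.5 π* + 1 ỹ
1.5 π = 9.89 − 0.33 + 0.5 × 1.78 − 1 × 1.09 = 9.36
π = 9.36 / 1.5 = 6.24

6.24%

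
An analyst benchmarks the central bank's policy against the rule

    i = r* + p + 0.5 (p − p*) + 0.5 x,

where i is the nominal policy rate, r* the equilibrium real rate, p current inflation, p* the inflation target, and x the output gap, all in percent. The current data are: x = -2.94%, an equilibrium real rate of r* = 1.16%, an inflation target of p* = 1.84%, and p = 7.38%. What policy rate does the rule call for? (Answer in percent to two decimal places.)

i = 1.16 + 7.38 + 0.5 × (7.38 − 1.84) + 0.5 × (-2.94)
   = 1.16 + 7.38 + 2.77 − 1.47 = 9.84

9.84%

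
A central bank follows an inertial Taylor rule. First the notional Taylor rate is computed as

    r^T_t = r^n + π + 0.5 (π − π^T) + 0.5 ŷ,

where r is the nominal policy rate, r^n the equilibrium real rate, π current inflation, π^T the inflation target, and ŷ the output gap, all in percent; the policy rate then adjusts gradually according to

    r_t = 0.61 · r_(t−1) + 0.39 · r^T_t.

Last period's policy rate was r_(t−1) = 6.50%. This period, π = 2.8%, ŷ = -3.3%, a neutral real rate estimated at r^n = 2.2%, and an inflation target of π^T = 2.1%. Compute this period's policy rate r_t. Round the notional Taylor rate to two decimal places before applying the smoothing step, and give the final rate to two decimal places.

5.41%

r^T_t = 2.2 + 2.8 + 0.5 × (2.8 − 2.1) + 0.5 × (-3.3)
   = 2.2 + 2.8 + 0.35 − 1.65 = 3.70
r_t = 0.61 × 6.50 + 0.39 × 3.70 = 3.965 + 1.443 = 5.41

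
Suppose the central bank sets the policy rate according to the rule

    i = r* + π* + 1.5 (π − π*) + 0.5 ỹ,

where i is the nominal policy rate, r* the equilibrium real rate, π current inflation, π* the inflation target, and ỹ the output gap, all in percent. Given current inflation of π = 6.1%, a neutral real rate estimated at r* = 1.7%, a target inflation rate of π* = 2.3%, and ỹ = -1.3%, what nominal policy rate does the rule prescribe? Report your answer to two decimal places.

i = 1.7 + 2.3 + 1.5 × (6.1 − 2.3) + 0.5 × (-1.3)
   = 1.7 + 2.3 + 5.7 − 0.65 = 9.05

9.05%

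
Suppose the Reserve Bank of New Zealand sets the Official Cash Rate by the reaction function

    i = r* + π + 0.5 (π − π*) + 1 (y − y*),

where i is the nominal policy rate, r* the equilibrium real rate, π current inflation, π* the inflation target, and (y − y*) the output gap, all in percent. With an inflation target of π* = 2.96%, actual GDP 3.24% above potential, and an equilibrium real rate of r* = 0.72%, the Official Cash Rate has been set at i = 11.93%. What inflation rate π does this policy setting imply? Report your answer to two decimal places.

6.30%

Output 3.24% above potential → (y − y*) = 3.24.
Collecting π: i = r* + (1 + 0.5) π − 0.5 π* + 1 (y − y*)
1.5 π = 11.93 − 0.72 + 0.5 × 2.96 − 1 × 3.24 = 9.45
π = 9.45 / 1.5 = 6.30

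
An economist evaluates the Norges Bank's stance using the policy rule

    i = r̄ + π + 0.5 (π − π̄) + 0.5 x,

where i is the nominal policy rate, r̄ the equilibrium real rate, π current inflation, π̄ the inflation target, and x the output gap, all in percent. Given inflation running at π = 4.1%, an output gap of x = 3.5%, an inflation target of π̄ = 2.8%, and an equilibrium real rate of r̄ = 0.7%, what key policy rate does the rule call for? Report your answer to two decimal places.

7.20%

i = 0.7 + 4.1 + 0.5 × (4.1 − 2.8) + 0.5 × 3.5
   = 0.7 + 4.1 + 0.65 + 1.75 = 7.20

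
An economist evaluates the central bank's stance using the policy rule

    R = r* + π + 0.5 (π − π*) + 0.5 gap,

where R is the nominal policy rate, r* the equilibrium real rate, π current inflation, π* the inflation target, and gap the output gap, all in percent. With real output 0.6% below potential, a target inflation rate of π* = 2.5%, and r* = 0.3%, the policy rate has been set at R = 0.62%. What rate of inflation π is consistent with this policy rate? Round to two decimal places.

1.25%

Output 0.6% below potential → gap = -0.6.
Collecting π: R = r* + (1 + 0.5) π − 0.5 π* + 0.5 gap
1.5 π = 0.62 − 0.3 + 0.5 × 2.5 − 0.5 × (-0.6) = 1.87
π = 1.87 / 1.5 = 1.25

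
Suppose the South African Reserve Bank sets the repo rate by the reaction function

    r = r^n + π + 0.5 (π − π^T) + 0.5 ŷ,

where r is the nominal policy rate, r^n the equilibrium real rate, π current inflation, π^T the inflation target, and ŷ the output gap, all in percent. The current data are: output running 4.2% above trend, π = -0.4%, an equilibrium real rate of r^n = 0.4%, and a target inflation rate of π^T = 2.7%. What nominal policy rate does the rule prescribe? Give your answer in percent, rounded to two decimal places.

Output 4.2% above potential → ŷ = 4.2.
r = 0.4 + (-0.4) + 0.5 × (-0.4 − 2.7) + 0.5 × 4.2
   = 0.4 − 0.4 − 1.55 + 2.1 = 0.55

0.55%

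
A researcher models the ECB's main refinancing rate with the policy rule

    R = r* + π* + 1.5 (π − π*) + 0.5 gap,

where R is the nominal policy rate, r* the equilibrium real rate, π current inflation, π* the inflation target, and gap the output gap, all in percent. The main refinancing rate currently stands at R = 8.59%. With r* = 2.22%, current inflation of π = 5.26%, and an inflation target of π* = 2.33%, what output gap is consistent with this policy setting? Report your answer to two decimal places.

0.5 gap = 8.59 − 2.22 − 2.33 − 1.5 × (5.26 − 2.33) = -0.355
gap = -0.355 / 0.5 = -0.71

-0.71%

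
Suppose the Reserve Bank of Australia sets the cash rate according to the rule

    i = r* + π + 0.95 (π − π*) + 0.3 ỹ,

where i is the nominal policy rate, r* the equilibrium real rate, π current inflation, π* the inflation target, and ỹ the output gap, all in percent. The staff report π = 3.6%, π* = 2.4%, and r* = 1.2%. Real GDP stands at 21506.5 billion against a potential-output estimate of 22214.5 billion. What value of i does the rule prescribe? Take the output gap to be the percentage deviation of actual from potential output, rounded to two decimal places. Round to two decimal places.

4.98%

Output gap = 100 × (21506.5 − 22214.5) / 22214.5 = -3.19%.
i = 1.20 + 3.60 + 0.95 × (3.60 − 2.40) + 0.3 × (-3.19)
   = 1.20 + 3.6 + 1.14 − 0.957 = 4.98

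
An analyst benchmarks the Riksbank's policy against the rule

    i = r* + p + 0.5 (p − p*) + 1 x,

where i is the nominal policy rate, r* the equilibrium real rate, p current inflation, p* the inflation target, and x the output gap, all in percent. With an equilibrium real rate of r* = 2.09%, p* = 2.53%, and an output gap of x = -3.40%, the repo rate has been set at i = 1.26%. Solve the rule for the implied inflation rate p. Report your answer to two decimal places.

2.56%

Collecting p: i = r* + (1 + 0.5) p − 0.5 p* + 1 x
1.5 p = 1.26 − 2.09 + 0.5 × 2.53 − 1 × (-3.40) = 3.835
p = 3.835 / 1.5 = 2.56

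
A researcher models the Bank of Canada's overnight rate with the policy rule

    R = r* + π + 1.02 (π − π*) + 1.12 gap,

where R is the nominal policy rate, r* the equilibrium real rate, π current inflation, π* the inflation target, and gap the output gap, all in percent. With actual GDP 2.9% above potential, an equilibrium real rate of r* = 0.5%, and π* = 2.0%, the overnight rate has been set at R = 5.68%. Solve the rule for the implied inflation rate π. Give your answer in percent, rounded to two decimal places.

1.97%

Output 2.9% above potential → gap = 2.9.
Collecting π: R = r* + (1 + 1.02) π − 1.02 π* + 1.12 gap
2.02 π = 5.68 − 0.5 + 1.02 × 2.0 − 1.12 × 2.9 = 3.972
π = 3.972 / 2.02 = 1.97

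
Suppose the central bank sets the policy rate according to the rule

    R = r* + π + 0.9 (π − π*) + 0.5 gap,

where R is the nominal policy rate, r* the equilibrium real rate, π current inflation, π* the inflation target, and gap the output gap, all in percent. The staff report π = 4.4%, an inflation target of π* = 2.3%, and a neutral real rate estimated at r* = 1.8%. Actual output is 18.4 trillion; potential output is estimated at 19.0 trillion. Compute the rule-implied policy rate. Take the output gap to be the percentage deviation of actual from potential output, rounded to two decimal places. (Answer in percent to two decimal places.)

6.51%

Output gap = 100 × (18.4 − 19.0) / 19.0 = -3.16%.
R = 1.80 + 4.40 + 0.9 × (4.40 − 2.30) + 0.5 × (-3.16)
   = 1.80 + 4.4 + 1.89 − 1.58 = 6.51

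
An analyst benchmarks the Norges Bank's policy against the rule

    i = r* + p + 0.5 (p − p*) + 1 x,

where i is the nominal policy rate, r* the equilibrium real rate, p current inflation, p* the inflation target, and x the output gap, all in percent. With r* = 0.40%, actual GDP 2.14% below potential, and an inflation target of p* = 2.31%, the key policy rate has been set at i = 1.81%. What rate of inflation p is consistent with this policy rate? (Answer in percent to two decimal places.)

3.14%

Output 2.14% below potential → x = -2.14.
Collecting p: i = r* + (1 + 0.5) p − 0.5 p* + 1 x
1.5 p = 1.81 − 0.40 + 0.5 × 2.31 − 1 × (-2.14) = 4.705
p = 4.705 / 1.5 = 3.14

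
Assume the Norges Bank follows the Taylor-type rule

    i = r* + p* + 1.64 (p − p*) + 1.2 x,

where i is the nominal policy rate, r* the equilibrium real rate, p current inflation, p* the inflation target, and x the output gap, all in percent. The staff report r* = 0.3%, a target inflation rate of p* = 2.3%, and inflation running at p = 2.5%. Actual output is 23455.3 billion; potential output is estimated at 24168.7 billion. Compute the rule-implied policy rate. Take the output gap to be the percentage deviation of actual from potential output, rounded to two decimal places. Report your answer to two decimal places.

Output gap = 100 × (23455.3 − 24168.7) / 24168.7 = -2.95%.
i = 0.30 + 2.30 + 1.64 × (2.50 − 2.30) + 1.2 × (-2.95)
   = 0.30 + 2.3 + 0.328 − 3.54 = -0.61

-0.61%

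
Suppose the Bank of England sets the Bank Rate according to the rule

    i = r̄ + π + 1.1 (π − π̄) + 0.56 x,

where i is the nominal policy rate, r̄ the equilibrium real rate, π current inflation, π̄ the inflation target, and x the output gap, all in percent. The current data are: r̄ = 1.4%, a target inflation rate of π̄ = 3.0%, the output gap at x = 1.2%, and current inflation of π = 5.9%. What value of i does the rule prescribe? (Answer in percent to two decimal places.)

11.16%

i = 1.4 + 5.9 + 1.1 × (5.9 − 3.0) + 0.56 × 1.2
   = 1.4 + 5.9 + 3.19 + 0.672 = 11.16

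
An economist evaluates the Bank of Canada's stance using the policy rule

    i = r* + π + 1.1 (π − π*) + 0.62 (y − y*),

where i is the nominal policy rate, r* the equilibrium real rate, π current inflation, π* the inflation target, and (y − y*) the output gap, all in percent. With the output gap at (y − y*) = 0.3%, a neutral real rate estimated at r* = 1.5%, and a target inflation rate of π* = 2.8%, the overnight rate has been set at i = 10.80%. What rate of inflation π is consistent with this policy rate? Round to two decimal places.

Collecting π: i = r* + (1 + 1.1) π − 1.1 π* + 0.62 (y − y*)
2.1 π = 10.80 − 1.5 + 1.1 × 2.8 − 0.62 × 0.3 = 12.194
π = 12.194 / 2.1 = 5.81

5.81%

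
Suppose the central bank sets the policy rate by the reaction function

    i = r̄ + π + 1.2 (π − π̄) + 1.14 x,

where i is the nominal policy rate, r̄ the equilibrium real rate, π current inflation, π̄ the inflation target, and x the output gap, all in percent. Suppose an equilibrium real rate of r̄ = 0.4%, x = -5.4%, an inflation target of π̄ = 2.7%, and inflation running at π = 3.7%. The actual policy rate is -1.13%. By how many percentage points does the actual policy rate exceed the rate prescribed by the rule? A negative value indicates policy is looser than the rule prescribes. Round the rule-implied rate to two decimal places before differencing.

i = 0.4 + 3.7 + 1.2 × (3.7 − 2.7) + 1.14 × (-5.4)
   = 0.4 + 3.7 + 1.2 − 6.156 = -0.86
Deviation = -1.13 − (-0.86) = -0.27 pp.

-0.27 pp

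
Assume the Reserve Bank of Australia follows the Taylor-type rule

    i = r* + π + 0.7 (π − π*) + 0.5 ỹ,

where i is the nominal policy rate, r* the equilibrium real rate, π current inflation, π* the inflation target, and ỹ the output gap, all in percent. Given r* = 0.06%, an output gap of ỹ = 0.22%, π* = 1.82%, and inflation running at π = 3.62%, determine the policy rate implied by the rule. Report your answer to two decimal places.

i = 0.06 + 3.62 + 0.7 × (3.62 − 1.82) + 0.5 × 0.22
   = 0.06 + 3.62 + 1.26 + 0.11 = 5.05

5.05%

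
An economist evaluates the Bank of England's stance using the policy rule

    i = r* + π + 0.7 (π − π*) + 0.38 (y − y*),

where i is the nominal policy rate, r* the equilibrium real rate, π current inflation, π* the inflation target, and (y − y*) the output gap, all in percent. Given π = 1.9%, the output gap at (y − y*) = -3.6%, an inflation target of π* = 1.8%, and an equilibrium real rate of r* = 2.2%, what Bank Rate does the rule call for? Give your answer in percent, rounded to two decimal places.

i = 2.2 + 1.9 + 0.7 × (1.9 − 1.8) + 0.38 × (-3.6)
   = 2.2 + 1.9 + 0.07 − 1.368 = 2.80

2.80%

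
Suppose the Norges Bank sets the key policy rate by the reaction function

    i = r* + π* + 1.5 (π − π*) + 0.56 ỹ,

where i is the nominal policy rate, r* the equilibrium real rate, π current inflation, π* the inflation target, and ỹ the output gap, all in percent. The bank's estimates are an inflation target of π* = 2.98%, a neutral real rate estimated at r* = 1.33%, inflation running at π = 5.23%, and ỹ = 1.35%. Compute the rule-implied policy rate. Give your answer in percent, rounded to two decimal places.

8.44%

i = 1.33 + 2.98 + 1.5 × (5.23 − 2.98) + 0.56 × 1.35
   = 1.33 + 2.98 + 3.375 + 0.756 = 8.44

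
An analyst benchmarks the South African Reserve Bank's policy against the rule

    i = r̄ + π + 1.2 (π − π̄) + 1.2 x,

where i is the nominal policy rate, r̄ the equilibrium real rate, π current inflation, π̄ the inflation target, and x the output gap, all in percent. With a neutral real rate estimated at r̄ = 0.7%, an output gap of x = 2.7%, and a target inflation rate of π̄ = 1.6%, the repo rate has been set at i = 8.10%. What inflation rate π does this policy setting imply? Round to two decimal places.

Collecting π: i = r̄ + (1 + 1.2) π − 1.2 π̄ + 1.2 x
2.2 π = 8.10 − 0.7 + 1.2 × 1.6 − 1.2 × 2.7 = 6.08
π = 6.08 / 2.2 = 2.76

2.76%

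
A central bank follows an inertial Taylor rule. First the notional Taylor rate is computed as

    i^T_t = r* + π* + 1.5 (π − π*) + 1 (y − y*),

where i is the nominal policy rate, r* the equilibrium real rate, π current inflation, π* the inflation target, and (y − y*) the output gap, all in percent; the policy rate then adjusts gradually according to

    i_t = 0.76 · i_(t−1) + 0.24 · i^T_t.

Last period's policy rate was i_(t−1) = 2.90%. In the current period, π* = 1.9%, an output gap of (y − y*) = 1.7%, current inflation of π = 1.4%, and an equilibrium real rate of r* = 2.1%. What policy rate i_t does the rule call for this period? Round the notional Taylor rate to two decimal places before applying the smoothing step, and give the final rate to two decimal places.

i^T_t = 2.1 + 1.9 + 1.5 × (1.4 − 1.9) + 1 × 1.7
   = 2.1 + 1.9 − 0.75 + 1.7 = 4.95
i_t = 0.76 × 2.90 + 0.24 × 4.95 = 2.204 + 1.188 = 3.39

3.39%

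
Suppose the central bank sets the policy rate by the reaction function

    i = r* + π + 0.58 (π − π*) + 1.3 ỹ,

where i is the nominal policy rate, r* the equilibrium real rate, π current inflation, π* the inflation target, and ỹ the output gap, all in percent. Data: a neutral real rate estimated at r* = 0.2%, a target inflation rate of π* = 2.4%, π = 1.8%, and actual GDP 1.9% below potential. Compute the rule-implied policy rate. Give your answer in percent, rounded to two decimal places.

-0.82%

Output 1.9% below potential → ỹ = -1.9.
i = 0.2 + 1.8 + 0.58 × (1.8 − 2.4) + 1.3 × (-1.9)
   = 0.2 + 1.8 − 0.348 − 2.47 = -0.82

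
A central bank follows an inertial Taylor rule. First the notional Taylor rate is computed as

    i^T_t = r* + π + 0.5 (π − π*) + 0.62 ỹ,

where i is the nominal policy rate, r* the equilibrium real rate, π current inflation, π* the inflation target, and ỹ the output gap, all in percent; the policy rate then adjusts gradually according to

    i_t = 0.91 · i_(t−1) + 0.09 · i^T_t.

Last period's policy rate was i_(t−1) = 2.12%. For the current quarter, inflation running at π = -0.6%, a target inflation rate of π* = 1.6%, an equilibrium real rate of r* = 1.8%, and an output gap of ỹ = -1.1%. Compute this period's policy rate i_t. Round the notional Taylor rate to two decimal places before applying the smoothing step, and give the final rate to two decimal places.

1.88%

i^T_t = 1.8 + (-0.6) + 0.5 × (-0.6 − 1.6) + 0.62 × (-1.1)
   = 1.8 − 0.6 − 1.1 − 0.682 = -0.58
i_t = 0.91 × 2.12 + 0.09 × (-0.58) = 1.9292 − 0.0522 = 1.88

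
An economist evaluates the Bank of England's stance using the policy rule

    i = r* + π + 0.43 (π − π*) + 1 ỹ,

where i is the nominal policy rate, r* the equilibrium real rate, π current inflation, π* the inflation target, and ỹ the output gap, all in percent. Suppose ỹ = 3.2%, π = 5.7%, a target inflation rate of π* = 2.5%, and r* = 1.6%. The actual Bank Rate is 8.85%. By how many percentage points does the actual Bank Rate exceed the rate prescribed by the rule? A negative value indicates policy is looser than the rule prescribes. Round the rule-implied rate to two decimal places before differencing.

i = 1.6 + 5.7 + 0.43 × (5.7 − 2.5) + 1 × 3.2
   = 1.6 + 5.7 + 1.376 + 3.2 = 11.88
Deviation = 8.85 − 11.88 = -3.03 pp.

-3.03 pp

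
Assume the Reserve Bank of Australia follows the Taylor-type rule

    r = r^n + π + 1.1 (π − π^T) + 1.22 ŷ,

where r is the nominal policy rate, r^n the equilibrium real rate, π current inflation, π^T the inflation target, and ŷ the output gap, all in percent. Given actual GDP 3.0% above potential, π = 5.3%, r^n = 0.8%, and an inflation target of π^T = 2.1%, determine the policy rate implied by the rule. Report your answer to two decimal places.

13.28%

Output 3.0% above potential → ŷ = 3.0.
r = 0.8 + 5.3 + 1.1 × (5.3 − 2.1) + 1.22 × 3.0
   = 0.8 + 5.3 + 3.52 + 3.66 = 13.28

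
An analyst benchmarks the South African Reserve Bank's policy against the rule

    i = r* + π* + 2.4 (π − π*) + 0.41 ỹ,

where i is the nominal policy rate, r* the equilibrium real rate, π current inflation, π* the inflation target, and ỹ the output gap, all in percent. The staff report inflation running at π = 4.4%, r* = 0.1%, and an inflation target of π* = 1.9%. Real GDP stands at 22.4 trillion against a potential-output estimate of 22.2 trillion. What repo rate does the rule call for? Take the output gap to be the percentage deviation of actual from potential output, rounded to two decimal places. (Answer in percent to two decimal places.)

Output gap = 100 × (22.4 − 22.2) / 22.2 = 0.90%.
i = 0.10 + 1.90 + 2.4 × (4.40 − 1.90) + 0.41 × 0.90
   = 0.10 + 1.9 + 6 + 0.369 = 8.37

8.37%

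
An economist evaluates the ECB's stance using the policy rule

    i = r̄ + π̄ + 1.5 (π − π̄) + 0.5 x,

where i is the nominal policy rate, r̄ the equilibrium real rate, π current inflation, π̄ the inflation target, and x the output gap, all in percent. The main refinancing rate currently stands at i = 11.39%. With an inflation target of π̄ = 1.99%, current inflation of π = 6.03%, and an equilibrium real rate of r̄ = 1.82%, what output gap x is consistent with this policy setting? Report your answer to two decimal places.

3.04%

0.5 x = 11.39 − 1.82 − 1.99 − 1.5 × (6.03 − 1.99) = 1.52
x = 1.52 / 0.5 = 3.04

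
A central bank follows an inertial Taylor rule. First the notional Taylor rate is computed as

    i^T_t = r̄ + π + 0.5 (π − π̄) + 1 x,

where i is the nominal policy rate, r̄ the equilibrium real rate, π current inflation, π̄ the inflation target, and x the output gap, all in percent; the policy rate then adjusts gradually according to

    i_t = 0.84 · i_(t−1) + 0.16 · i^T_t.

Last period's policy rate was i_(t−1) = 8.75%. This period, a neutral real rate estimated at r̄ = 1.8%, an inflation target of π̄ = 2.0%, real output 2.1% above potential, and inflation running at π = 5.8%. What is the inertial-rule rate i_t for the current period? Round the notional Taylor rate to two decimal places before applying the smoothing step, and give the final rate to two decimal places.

Output 2.1% above potential → x = 2.1.
i^T_t = 1.8 + 5.8 + 0.5 × (5.8 − 2.0) + 1 × 2.1
   = 1.8 + 5.8 + 1.9 + 2.1 = 11.60
i_t = 0.84 × 8.75 + 0.16 × 11.60 = 7.35 + 1.856 = 9.21

9.21%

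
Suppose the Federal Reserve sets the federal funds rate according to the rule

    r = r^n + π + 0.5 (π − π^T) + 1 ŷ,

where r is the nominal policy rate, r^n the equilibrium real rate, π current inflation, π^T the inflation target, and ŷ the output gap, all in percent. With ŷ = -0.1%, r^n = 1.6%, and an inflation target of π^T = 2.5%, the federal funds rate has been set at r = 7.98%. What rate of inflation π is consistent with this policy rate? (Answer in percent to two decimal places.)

Collecting π: r = r^n + (1 + 0.5) π − 0.5 π^T + 1 ŷ
1.5 π = 7.98 − 1.6 + 0.5 × 2.5 − 1 × (-0.1) = 7.73
π = 7.73 / 1.5 = 5.15

5.15%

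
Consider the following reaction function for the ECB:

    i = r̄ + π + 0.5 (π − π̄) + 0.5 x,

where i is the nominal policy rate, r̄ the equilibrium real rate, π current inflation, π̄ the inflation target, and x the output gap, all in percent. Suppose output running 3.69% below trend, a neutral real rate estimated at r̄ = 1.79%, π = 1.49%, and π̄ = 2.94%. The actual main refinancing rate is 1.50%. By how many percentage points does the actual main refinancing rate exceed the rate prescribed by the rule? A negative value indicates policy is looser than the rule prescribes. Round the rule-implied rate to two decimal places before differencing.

Output 3.69% below potential → x = -3.69.
i = 1.79 + 1.49 + 0.5 × (1.49 − 2.94) + 0.5 × (-3.69)
   = 1.79 + 1.49 − 0.725 − 1.845 = 0.71
Deviation = 1.50 − 0.71 = 0.79 pp.

0.79 pp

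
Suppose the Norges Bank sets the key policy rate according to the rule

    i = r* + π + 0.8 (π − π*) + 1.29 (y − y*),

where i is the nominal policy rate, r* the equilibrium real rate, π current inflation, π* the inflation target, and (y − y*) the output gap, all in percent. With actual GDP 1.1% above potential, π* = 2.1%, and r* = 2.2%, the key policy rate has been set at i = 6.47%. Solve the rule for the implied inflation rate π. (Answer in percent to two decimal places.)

2.52%

Output 1.1% above potential → (y − y*) = 1.1.
Collecting π: i = r* + (1 + 0.8) π − 0.8 π* + 1.29 (y − y*)
1.8 π = 6.47 − 2.2 + 0.8 × 2.1 − 1.29 × 1.1 = 4.531
π = 4.531 / 1.8 = 2.52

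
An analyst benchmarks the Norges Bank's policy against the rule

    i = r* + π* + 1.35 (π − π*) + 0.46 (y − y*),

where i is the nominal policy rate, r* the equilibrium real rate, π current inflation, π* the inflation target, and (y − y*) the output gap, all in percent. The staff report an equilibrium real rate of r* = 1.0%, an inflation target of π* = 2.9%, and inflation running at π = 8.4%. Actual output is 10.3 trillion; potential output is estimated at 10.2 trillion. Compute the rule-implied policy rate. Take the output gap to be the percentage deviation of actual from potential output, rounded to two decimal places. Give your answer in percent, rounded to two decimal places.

Output gap = 100 × (10.3 − 10.2) / 10.2 = 0.98%.
i = 1.00 + 2.90 + 1.35 × (8.40 − 2.90) + 0.46 × 0.98
   = 1.00 + 2.9 + 7.425 + 0.4508 = 11.78

11.78%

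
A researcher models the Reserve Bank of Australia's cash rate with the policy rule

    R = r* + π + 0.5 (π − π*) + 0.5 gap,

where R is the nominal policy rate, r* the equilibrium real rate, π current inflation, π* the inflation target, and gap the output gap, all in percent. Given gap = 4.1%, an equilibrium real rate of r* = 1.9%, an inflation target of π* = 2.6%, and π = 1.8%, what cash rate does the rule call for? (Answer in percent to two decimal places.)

5.35%

R = 1.9 + 1.8 + 0.5 × (1.8 − 2.6) + 0.5 × 4.1
   = 1.9 + 1.8 − 0.4 + 2.05 = 5.35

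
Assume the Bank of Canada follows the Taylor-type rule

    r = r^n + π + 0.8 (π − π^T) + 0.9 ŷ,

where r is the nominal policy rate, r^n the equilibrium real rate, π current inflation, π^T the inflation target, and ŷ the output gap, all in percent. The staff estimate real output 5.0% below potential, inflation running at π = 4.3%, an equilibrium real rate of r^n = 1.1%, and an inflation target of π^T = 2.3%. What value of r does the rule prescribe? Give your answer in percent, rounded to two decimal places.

Output 5.0% below potential → ŷ = -5.0.
r = 1.1 + 4.3 + 0.8 × (4.3 − 2.3) + 0.9 × (-5.0)
   = 1.1 + 4.3 + 1.6 − 4.5 = 2.50

2.50%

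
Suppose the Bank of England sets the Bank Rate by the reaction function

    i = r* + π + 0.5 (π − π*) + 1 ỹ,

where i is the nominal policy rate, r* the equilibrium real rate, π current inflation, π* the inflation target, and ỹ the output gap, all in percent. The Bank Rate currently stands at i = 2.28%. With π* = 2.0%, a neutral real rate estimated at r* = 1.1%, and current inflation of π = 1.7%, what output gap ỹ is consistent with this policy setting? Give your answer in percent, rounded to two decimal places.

1 ỹ = 2.28 − 1.1 − 1.7 − 0.5 × (1.7 − 2.0) = -0.37
ỹ = -0.37 / 1 = -0.37

-0.37%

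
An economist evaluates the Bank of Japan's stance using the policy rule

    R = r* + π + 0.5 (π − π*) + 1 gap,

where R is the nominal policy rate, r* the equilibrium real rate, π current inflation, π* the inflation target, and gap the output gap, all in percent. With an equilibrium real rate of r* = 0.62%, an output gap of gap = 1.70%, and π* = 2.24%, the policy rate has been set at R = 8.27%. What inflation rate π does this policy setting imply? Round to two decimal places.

4.71%

Collecting π: R = r* + (1 + 0.5) π − 0.5 π* + 1 gap
1.5 π = 8.27 − 0.62 + 0.5 × 2.24 − 1 × 1.70 = 7.07
π = 7.07 / 1.5 = 4.71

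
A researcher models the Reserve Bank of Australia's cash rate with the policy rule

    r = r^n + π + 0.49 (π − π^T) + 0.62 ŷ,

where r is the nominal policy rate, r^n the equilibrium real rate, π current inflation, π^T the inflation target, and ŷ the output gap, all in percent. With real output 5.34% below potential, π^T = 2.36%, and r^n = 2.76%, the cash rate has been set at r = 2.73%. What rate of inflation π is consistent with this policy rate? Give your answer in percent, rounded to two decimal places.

2.98%

Output 5.34% below potential → ŷ = -5.34.
Collecting π: r = r^n + (1 + 0.49) π − 0.49 π^T + 0.62 ŷ
1.49 π = 2.73 − 2.76 + 0.49 × 2.36 − 0.62 × (-5.34) = 4.4372
π = 4.4372 / 1.49 = 2.98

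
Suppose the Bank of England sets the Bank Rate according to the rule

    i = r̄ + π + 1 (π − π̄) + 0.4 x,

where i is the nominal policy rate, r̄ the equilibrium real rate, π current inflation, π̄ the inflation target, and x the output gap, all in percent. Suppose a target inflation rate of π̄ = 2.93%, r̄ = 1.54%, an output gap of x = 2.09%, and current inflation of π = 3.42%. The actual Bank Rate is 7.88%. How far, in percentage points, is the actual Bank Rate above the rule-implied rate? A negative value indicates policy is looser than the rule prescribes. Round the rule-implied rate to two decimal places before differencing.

i = 1.54 + 3.42 + 1 × (3.42 − 2.93) + 0.4 × 2.09
   = 1.54 + 3.42 + 0.49 + 0.836 = 6.29
Deviation = 7.88 − 6.29 = 1.59 pp.

1.59 pp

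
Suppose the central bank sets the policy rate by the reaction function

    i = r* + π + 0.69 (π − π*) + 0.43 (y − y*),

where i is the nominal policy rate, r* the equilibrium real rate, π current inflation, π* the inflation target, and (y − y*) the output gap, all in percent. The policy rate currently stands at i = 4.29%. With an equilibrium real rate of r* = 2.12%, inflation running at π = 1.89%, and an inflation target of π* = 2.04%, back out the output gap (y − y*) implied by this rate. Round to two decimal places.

0.89%

0.43 (y − y*) = 4.29 − 2.12 − 1.89 − 0.69 × (1.89 − 2.04) = 0.3835
(y − y*) = 0.3835 / 0.43 = 0.89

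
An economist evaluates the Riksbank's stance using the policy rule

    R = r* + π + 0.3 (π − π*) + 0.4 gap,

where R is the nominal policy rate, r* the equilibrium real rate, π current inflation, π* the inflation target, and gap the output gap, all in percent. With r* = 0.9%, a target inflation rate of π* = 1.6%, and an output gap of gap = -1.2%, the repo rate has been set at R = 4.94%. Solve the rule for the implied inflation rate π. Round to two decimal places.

Collecting π: R = r* + (1 + 0.3) π − 0.3 π* + 0.4 gap
1.3 π = 4.94 − 0.9 + 0.3 × 1.6 − 0.4 × (-1.2) = 5
π = 5 / 1.3 = 3.85

3.85%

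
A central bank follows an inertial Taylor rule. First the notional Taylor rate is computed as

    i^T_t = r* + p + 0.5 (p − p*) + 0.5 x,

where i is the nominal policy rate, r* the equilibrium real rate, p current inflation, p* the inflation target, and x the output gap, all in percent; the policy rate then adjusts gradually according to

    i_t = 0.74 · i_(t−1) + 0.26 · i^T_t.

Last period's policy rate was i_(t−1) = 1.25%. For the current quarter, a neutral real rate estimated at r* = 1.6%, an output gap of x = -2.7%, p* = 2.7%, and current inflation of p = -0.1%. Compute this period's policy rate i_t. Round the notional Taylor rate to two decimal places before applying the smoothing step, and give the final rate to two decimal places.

0.60%

i^T_t = 1.6 + (-0.1) + 0.5 × (-0.1 − 2.7) + 0.5 × (-2.7)
   = 1.6 − 0.1 − 1.4 − 1.35 = -1.25
i_t = 0.74 × 1.25 + 0.26 × (-1.25) = 0.925 − 0.325 = 0.60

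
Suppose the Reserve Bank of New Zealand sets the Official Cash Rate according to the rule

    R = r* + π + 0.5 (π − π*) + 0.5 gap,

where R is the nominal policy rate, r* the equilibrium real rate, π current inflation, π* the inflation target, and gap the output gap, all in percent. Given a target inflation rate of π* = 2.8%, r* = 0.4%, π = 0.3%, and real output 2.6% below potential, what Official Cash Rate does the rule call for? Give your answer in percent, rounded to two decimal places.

Output 2.6% below potential → gap = -2.6.
R = 0.4 + 0.3 + 0.5 × (0.3 − 2.8) + 0.5 × (-2.6)
   = 0.4 + 0.3 − 1.25 − 1.3 = -1.85

-1.85%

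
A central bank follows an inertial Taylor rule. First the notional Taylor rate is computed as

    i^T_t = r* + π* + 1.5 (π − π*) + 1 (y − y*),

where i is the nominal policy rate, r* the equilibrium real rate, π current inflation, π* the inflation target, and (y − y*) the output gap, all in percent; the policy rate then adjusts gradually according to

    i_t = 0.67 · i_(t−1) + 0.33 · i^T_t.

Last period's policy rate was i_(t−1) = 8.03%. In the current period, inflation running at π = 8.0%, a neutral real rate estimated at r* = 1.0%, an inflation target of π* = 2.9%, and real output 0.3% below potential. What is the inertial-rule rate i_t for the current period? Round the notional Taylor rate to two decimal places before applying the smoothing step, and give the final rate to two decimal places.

9.09%

Output 0.3% below potential → (y − y*) = -0.3.
i^T_t = 1.0 + 2.9 + 1.5 × (8.0 − 2.9) + 1 × (-0.3)
   = 1.0 + 2.9 + 7.65 − 0.3 = 11.25
i_t = 0.67 × 8.03 + 0.33 × 11.25 = 5.3801 + 3.7125 = 9.09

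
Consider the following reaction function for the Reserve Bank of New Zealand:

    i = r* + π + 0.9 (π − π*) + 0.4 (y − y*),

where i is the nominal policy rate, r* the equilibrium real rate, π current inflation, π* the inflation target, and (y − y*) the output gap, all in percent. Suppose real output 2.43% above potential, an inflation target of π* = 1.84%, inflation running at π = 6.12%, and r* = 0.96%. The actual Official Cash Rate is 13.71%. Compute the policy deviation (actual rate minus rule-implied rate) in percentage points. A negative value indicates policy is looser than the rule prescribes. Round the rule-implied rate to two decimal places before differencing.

1.81 pp

Output 2.43% above potential → (y − y*) = 2.43.
i = 0.96 + 6.12 + 0.9 × (6.12 − 1.84) + 0.4 × 2.43
   = 0.96 + 6.12 + 3.852 + 0.972 = 11.90
Deviation = 13.71 − 11.90 = 1.81 pp.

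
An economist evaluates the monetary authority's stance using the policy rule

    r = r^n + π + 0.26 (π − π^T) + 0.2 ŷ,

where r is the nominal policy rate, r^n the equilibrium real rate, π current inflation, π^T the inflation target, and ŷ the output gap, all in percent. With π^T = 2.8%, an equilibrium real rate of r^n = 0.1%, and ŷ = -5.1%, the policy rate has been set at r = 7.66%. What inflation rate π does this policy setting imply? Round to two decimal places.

7.39%

Collecting π: r = r^n + (1 + 0.26) π − 0.26 π^T + 0.2 ŷ
1.26 π = 7.66 − 0.1 + 0.26 × 2.8 − 0.2 × (-5.1) = 9.308
π = 9.308 / 1.26 = 7.39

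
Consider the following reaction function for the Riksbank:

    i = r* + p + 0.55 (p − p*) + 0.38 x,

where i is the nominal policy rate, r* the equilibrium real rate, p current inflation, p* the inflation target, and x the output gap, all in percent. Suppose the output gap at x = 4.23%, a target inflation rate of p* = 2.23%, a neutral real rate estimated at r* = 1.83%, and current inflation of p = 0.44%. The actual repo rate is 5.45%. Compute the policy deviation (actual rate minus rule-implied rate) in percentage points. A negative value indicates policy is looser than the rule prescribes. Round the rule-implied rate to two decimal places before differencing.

i = 1.83 + 0.44 + 0.55 × (0.44 − 2.23) + 0.38 × 4.23
   = 1.83 + 0.44 − 0.9845 + 1.6074 = 2.89
Deviation = 5.45 − 2.89 = 2.56 pp.

2.56 pp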